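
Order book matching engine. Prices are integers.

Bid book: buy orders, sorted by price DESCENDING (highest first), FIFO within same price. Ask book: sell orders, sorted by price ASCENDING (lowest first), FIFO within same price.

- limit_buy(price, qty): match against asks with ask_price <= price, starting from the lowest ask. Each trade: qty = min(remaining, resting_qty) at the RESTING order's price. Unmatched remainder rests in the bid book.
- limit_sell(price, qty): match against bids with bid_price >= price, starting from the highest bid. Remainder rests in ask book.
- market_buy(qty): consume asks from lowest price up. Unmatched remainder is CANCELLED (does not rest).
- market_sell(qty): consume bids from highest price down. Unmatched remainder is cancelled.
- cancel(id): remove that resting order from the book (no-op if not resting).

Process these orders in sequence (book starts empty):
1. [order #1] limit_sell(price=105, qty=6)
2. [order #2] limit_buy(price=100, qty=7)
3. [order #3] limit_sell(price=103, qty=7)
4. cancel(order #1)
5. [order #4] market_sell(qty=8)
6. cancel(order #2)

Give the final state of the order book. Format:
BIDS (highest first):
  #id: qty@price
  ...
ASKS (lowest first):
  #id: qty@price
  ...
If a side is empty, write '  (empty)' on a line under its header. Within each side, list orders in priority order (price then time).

After op 1 [order #1] limit_sell(price=105, qty=6): fills=none; bids=[-] asks=[#1:6@105]
After op 2 [order #2] limit_buy(price=100, qty=7): fills=none; bids=[#2:7@100] asks=[#1:6@105]
After op 3 [order #3] limit_sell(price=103, qty=7): fills=none; bids=[#2:7@100] asks=[#3:7@103 #1:6@105]
After op 4 cancel(order #1): fills=none; bids=[#2:7@100] asks=[#3:7@103]
After op 5 [order #4] market_sell(qty=8): fills=#2x#4:7@100; bids=[-] asks=[#3:7@103]
After op 6 cancel(order #2): fills=none; bids=[-] asks=[#3:7@103]

Answer: BIDS (highest first):
  (empty)
ASKS (lowest first):
  #3: 7@103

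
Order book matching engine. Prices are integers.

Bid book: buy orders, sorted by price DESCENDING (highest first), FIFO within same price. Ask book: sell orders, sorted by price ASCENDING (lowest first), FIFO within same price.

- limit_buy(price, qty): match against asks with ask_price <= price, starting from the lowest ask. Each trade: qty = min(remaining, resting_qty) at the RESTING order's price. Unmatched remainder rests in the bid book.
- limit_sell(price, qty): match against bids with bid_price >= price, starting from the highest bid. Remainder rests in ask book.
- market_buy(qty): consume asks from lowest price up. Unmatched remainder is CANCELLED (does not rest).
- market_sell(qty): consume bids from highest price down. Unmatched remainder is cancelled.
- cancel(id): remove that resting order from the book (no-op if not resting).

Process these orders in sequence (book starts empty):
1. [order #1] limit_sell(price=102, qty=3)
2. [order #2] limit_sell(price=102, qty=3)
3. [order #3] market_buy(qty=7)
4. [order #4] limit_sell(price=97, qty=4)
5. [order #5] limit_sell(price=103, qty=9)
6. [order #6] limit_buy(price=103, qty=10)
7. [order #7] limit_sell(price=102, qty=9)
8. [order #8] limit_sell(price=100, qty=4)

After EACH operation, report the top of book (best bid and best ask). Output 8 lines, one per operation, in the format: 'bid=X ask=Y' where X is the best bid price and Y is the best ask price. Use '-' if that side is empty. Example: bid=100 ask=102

After op 1 [order #1] limit_sell(price=102, qty=3): fills=none; bids=[-] asks=[#1:3@102]
After op 2 [order #2] limit_sell(price=102, qty=3): fills=none; bids=[-] asks=[#1:3@102 #2:3@102]
After op 3 [order #3] market_buy(qty=7): fills=#3x#1:3@102 #3x#2:3@102; bids=[-] asks=[-]
After op 4 [order #4] limit_sell(price=97, qty=4): fills=none; bids=[-] asks=[#4:4@97]
After op 5 [order #5] limit_sell(price=103, qty=9): fills=none; bids=[-] asks=[#4:4@97 #5:9@103]
After op 6 [order #6] limit_buy(price=103, qty=10): fills=#6x#4:4@97 #6x#5:6@103; bids=[-] asks=[#5:3@103]
After op 7 [order #7] limit_sell(price=102, qty=9): fills=none; bids=[-] asks=[#7:9@102 #5:3@103]
After op 8 [order #8] limit_sell(price=100, qty=4): fills=none; bids=[-] asks=[#8:4@100 #7:9@102 #5:3@103]

Answer: bid=- ask=102
bid=- ask=102
bid=- ask=-
bid=- ask=97
bid=- ask=97
bid=- ask=103
bid=- ask=102
bid=- ask=100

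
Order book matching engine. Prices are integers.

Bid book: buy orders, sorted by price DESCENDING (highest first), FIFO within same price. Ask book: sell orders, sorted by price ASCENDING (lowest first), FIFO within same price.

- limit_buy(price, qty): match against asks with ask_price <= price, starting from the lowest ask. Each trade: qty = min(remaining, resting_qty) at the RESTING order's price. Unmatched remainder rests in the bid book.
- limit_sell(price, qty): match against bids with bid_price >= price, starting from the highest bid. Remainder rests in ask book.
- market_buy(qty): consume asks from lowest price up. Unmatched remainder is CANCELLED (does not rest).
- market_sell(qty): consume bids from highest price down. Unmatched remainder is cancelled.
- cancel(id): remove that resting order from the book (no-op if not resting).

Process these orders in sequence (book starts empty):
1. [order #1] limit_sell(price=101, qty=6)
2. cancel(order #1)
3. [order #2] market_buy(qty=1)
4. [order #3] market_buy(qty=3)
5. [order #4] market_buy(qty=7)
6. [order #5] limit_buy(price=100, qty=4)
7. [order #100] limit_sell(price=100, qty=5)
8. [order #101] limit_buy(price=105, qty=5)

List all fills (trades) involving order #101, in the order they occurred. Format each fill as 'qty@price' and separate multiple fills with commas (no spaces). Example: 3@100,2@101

Answer: 1@100

Derivation:
After op 1 [order #1] limit_sell(price=101, qty=6): fills=none; bids=[-] asks=[#1:6@101]
After op 2 cancel(order #1): fills=none; bids=[-] asks=[-]
After op 3 [order #2] market_buy(qty=1): fills=none; bids=[-] asks=[-]
After op 4 [order #3] market_buy(qty=3): fills=none; bids=[-] asks=[-]
After op 5 [order #4] market_buy(qty=7): fills=none; bids=[-] asks=[-]
After op 6 [order #5] limit_buy(price=100, qty=4): fills=none; bids=[#5:4@100] asks=[-]
After op 7 [order #100] limit_sell(price=100, qty=5): fills=#5x#100:4@100; bids=[-] asks=[#100:1@100]
After op 8 [order #101] limit_buy(price=105, qty=5): fills=#101x#100:1@100; bids=[#101:4@105] asks=[-]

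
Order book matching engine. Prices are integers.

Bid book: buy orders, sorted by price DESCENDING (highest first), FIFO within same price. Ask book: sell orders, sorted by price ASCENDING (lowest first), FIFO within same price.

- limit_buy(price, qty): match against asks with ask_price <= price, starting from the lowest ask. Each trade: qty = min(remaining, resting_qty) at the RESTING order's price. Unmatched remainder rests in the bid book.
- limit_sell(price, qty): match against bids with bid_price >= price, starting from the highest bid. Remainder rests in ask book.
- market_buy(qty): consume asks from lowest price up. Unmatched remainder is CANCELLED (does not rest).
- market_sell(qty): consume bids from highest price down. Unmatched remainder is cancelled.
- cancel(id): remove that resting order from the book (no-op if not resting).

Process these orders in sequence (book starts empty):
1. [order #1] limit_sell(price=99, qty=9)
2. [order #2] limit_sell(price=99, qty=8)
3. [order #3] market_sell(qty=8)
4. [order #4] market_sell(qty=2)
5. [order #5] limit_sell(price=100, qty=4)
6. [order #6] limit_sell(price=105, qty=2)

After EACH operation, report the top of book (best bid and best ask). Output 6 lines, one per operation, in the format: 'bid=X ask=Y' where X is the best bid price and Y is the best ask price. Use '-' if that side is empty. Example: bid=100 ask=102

After op 1 [order #1] limit_sell(price=99, qty=9): fills=none; bids=[-] asks=[#1:9@99]
After op 2 [order #2] limit_sell(price=99, qty=8): fills=none; bids=[-] asks=[#1:9@99 #2:8@99]
After op 3 [order #3] market_sell(qty=8): fills=none; bids=[-] asks=[#1:9@99 #2:8@99]
After op 4 [order #4] market_sell(qty=2): fills=none; bids=[-] asks=[#1:9@99 #2:8@99]
After op 5 [order #5] limit_sell(price=100, qty=4): fills=none; bids=[-] asks=[#1:9@99 #2:8@99 #5:4@100]
After op 6 [order #6] limit_sell(price=105, qty=2): fills=none; bids=[-] asks=[#1:9@99 #2:8@99 #5:4@100 #6:2@105]

Answer: bid=- ask=99
bid=- ask=99
bid=- ask=99
bid=- ask=99
bid=- ask=99
bid=- ask=99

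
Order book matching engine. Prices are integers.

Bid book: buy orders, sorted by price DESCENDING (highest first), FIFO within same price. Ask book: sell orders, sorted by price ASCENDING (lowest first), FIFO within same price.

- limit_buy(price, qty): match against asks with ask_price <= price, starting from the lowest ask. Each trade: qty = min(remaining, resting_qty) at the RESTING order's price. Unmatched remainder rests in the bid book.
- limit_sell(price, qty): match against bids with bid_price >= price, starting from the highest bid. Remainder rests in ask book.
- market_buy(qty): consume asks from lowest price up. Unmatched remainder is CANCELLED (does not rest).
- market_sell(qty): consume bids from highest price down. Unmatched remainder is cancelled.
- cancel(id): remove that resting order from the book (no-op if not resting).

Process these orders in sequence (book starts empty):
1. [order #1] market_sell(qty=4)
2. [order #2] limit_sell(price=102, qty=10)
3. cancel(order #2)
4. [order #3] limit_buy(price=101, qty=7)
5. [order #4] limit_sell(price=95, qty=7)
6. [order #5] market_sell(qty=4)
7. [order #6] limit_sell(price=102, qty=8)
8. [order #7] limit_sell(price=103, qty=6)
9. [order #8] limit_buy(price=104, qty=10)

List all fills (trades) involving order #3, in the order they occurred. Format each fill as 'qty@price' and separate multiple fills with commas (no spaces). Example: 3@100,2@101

After op 1 [order #1] market_sell(qty=4): fills=none; bids=[-] asks=[-]
After op 2 [order #2] limit_sell(price=102, qty=10): fills=none; bids=[-] asks=[#2:10@102]
After op 3 cancel(order #2): fills=none; bids=[-] asks=[-]
After op 4 [order #3] limit_buy(price=101, qty=7): fills=none; bids=[#3:7@101] asks=[-]
After op 5 [order #4] limit_sell(price=95, qty=7): fills=#3x#4:7@101; bids=[-] asks=[-]
After op 6 [order #5] market_sell(qty=4): fills=none; bids=[-] asks=[-]
After op 7 [order #6] limit_sell(price=102, qty=8): fills=none; bids=[-] asks=[#6:8@102]
After op 8 [order #7] limit_sell(price=103, qty=6): fills=none; bids=[-] asks=[#6:8@102 #7:6@103]
After op 9 [order #8] limit_buy(price=104, qty=10): fills=#8x#6:8@102 #8x#7:2@103; bids=[-] asks=[#7:4@103]

Answer: 7@101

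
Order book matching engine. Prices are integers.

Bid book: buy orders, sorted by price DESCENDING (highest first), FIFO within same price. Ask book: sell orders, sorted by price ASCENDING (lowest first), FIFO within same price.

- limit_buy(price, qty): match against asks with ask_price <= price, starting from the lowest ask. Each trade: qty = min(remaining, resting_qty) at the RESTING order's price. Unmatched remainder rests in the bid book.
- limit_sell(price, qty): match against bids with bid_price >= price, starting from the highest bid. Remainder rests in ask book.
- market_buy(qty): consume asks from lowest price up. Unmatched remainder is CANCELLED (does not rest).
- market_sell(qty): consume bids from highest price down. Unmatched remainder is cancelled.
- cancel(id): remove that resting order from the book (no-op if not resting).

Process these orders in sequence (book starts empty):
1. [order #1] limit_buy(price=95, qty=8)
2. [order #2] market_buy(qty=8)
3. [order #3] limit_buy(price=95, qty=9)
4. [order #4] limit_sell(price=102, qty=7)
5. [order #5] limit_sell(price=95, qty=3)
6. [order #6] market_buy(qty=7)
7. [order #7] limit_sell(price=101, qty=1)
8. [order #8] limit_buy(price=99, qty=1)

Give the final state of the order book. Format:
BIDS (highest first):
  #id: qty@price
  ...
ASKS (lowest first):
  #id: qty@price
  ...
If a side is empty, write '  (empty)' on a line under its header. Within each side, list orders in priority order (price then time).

Answer: BIDS (highest first):
  #8: 1@99
  #1: 5@95
  #3: 9@95
ASKS (lowest first):
  #7: 1@101

Derivation:
After op 1 [order #1] limit_buy(price=95, qty=8): fills=none; bids=[#1:8@95] asks=[-]
After op 2 [order #2] market_buy(qty=8): fills=none; bids=[#1:8@95] asks=[-]
After op 3 [order #3] limit_buy(price=95, qty=9): fills=none; bids=[#1:8@95 #3:9@95] asks=[-]
After op 4 [order #4] limit_sell(price=102, qty=7): fills=none; bids=[#1:8@95 #3:9@95] asks=[#4:7@102]
After op 5 [order #5] limit_sell(price=95, qty=3): fills=#1x#5:3@95; bids=[#1:5@95 #3:9@95] asks=[#4:7@102]
After op 6 [order #6] market_buy(qty=7): fills=#6x#4:7@102; bids=[#1:5@95 #3:9@95] asks=[-]
After op 7 [order #7] limit_sell(price=101, qty=1): fills=none; bids=[#1:5@95 #3:9@95] asks=[#7:1@101]
After op 8 [order #8] limit_buy(price=99, qty=1): fills=none; bids=[#8:1@99 #1:5@95 #3:9@95] asks=[#7:1@101]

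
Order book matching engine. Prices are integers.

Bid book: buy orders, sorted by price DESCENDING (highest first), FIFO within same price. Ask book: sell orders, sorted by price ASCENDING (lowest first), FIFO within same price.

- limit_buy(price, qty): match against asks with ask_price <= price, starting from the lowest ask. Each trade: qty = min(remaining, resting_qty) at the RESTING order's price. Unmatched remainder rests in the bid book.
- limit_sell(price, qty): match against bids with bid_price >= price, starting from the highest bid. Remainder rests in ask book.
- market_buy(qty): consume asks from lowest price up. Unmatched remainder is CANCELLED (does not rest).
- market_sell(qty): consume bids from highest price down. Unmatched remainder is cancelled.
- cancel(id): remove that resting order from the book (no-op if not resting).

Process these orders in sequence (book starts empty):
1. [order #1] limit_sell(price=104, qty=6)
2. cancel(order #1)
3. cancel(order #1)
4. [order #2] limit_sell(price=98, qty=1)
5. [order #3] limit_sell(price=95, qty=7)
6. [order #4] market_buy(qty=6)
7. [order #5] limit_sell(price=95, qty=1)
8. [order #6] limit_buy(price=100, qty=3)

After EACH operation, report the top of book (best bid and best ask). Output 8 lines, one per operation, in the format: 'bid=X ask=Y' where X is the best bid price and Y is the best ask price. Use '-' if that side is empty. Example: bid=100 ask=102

Answer: bid=- ask=104
bid=- ask=-
bid=- ask=-
bid=- ask=98
bid=- ask=95
bid=- ask=95
bid=- ask=95
bid=- ask=-

Derivation:
After op 1 [order #1] limit_sell(price=104, qty=6): fills=none; bids=[-] asks=[#1:6@104]
After op 2 cancel(order #1): fills=none; bids=[-] asks=[-]
After op 3 cancel(order #1): fills=none; bids=[-] asks=[-]
After op 4 [order #2] limit_sell(price=98, qty=1): fills=none; bids=[-] asks=[#2:1@98]
After op 5 [order #3] limit_sell(price=95, qty=7): fills=none; bids=[-] asks=[#3:7@95 #2:1@98]
After op 6 [order #4] market_buy(qty=6): fills=#4x#3:6@95; bids=[-] asks=[#3:1@95 #2:1@98]
After op 7 [order #5] limit_sell(price=95, qty=1): fills=none; bids=[-] asks=[#3:1@95 #5:1@95 #2:1@98]
After op 8 [order #6] limit_buy(price=100, qty=3): fills=#6x#3:1@95 #6x#5:1@95 #6x#2:1@98; bids=[-] asks=[-]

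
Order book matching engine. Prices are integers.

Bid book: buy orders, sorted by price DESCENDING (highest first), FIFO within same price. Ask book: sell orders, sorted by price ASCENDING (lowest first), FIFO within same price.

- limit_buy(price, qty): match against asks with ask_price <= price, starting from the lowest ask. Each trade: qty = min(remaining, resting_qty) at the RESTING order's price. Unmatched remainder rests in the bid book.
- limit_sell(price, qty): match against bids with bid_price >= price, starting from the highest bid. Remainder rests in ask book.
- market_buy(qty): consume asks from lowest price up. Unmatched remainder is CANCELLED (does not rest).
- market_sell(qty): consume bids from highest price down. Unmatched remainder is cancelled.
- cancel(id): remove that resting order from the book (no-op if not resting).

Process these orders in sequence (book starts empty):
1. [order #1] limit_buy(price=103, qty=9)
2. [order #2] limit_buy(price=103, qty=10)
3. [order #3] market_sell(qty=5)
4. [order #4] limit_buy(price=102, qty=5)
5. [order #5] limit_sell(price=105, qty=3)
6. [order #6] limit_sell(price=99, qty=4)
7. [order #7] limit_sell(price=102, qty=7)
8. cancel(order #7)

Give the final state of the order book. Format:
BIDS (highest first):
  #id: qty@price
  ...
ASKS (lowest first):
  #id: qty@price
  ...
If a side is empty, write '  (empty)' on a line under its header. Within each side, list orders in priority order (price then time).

After op 1 [order #1] limit_buy(price=103, qty=9): fills=none; bids=[#1:9@103] asks=[-]
After op 2 [order #2] limit_buy(price=103, qty=10): fills=none; bids=[#1:9@103 #2:10@103] asks=[-]
After op 3 [order #3] market_sell(qty=5): fills=#1x#3:5@103; bids=[#1:4@103 #2:10@103] asks=[-]
After op 4 [order #4] limit_buy(price=102, qty=5): fills=none; bids=[#1:4@103 #2:10@103 #4:5@102] asks=[-]
After op 5 [order #5] limit_sell(price=105, qty=3): fills=none; bids=[#1:4@103 #2:10@103 #4:5@102] asks=[#5:3@105]
After op 6 [order #6] limit_sell(price=99, qty=4): fills=#1x#6:4@103; bids=[#2:10@103 #4:5@102] asks=[#5:3@105]
After op 7 [order #7] limit_sell(price=102, qty=7): fills=#2x#7:7@103; bids=[#2:3@103 #4:5@102] asks=[#5:3@105]
After op 8 cancel(order #7): fills=none; bids=[#2:3@103 #4:5@102] asks=[#5:3@105]

Answer: BIDS (highest first):
  #2: 3@103
  #4: 5@102
ASKS (lowest first):
  #5: 3@105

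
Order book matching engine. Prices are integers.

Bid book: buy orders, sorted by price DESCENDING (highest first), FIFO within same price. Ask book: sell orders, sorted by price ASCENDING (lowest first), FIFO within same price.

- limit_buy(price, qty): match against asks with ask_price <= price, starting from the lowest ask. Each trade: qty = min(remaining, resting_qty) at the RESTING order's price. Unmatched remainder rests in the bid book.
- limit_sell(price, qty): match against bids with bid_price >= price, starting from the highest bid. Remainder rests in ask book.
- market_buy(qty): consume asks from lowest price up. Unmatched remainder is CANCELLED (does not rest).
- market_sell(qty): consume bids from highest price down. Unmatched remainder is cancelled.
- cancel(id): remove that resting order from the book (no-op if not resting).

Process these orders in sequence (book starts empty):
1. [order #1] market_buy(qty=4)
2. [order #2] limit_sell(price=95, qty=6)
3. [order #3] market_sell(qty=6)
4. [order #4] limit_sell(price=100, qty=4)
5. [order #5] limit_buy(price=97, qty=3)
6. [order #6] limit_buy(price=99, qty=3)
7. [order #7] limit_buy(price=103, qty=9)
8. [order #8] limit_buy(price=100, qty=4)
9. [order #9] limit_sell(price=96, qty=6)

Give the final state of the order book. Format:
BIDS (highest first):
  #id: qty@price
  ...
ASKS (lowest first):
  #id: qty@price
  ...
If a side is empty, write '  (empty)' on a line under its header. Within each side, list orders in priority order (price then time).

After op 1 [order #1] market_buy(qty=4): fills=none; bids=[-] asks=[-]
After op 2 [order #2] limit_sell(price=95, qty=6): fills=none; bids=[-] asks=[#2:6@95]
After op 3 [order #3] market_sell(qty=6): fills=none; bids=[-] asks=[#2:6@95]
After op 4 [order #4] limit_sell(price=100, qty=4): fills=none; bids=[-] asks=[#2:6@95 #4:4@100]
After op 5 [order #5] limit_buy(price=97, qty=3): fills=#5x#2:3@95; bids=[-] asks=[#2:3@95 #4:4@100]
After op 6 [order #6] limit_buy(price=99, qty=3): fills=#6x#2:3@95; bids=[-] asks=[#4:4@100]
After op 7 [order #7] limit_buy(price=103, qty=9): fills=#7x#4:4@100; bids=[#7:5@103] asks=[-]
After op 8 [order #8] limit_buy(price=100, qty=4): fills=none; bids=[#7:5@103 #8:4@100] asks=[-]
After op 9 [order #9] limit_sell(price=96, qty=6): fills=#7x#9:5@103 #8x#9:1@100; bids=[#8:3@100] asks=[-]

Answer: BIDS (highest first):
  #8: 3@100
ASKS (lowest first):
  (empty)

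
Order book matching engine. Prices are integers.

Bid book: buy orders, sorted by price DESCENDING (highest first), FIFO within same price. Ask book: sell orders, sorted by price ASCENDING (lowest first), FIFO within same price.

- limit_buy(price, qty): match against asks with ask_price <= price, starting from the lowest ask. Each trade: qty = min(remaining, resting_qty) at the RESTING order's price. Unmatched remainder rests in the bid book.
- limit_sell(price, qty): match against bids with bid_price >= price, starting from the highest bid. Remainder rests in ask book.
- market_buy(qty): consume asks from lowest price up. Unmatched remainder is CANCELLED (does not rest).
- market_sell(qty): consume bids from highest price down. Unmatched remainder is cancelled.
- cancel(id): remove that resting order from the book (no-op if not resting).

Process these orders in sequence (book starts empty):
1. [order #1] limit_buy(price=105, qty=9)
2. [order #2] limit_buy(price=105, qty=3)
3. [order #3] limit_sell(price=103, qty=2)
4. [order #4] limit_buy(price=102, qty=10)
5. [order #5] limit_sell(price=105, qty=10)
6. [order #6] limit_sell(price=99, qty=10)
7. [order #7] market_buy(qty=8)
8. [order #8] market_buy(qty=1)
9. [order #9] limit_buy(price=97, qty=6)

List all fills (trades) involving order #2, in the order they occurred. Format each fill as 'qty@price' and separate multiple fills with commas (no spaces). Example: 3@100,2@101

After op 1 [order #1] limit_buy(price=105, qty=9): fills=none; bids=[#1:9@105] asks=[-]
After op 2 [order #2] limit_buy(price=105, qty=3): fills=none; bids=[#1:9@105 #2:3@105] asks=[-]
After op 3 [order #3] limit_sell(price=103, qty=2): fills=#1x#3:2@105; bids=[#1:7@105 #2:3@105] asks=[-]
After op 4 [order #4] limit_buy(price=102, qty=10): fills=none; bids=[#1:7@105 #2:3@105 #4:10@102] asks=[-]
After op 5 [order #5] limit_sell(price=105, qty=10): fills=#1x#5:7@105 #2x#5:3@105; bids=[#4:10@102] asks=[-]
After op 6 [order #6] limit_sell(price=99, qty=10): fills=#4x#6:10@102; bids=[-] asks=[-]
After op 7 [order #7] market_buy(qty=8): fills=none; bids=[-] asks=[-]
After op 8 [order #8] market_buy(qty=1): fills=none; bids=[-] asks=[-]
After op 9 [order #9] limit_buy(price=97, qty=6): fills=none; bids=[#9:6@97] asks=[-]

Answer: 3@105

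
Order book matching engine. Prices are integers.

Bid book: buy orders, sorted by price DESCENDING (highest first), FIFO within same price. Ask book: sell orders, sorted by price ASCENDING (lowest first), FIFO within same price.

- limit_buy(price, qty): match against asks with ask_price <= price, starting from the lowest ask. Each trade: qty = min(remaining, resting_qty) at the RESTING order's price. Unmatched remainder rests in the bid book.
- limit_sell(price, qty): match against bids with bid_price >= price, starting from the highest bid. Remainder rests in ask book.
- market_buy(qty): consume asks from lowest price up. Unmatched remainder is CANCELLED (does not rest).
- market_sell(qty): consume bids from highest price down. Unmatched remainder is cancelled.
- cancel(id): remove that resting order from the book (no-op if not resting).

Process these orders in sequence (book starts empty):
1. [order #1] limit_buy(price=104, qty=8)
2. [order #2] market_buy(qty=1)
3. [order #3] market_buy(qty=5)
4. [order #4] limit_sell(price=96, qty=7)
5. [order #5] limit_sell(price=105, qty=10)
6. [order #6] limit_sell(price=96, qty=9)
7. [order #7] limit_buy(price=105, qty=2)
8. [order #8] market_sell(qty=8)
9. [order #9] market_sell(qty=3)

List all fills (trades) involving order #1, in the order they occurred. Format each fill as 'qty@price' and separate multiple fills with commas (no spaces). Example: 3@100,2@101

Answer: 7@104,1@104

Derivation:
After op 1 [order #1] limit_buy(price=104, qty=8): fills=none; bids=[#1:8@104] asks=[-]
After op 2 [order #2] market_buy(qty=1): fills=none; bids=[#1:8@104] asks=[-]
After op 3 [order #3] market_buy(qty=5): fills=none; bids=[#1:8@104] asks=[-]
After op 4 [order #4] limit_sell(price=96, qty=7): fills=#1x#4:7@104; bids=[#1:1@104] asks=[-]
After op 5 [order #5] limit_sell(price=105, qty=10): fills=none; bids=[#1:1@104] asks=[#5:10@105]
After op 6 [order #6] limit_sell(price=96, qty=9): fills=#1x#6:1@104; bids=[-] asks=[#6:8@96 #5:10@105]
After op 7 [order #7] limit_buy(price=105, qty=2): fills=#7x#6:2@96; bids=[-] asks=[#6:6@96 #5:10@105]
After op 8 [order #8] market_sell(qty=8): fills=none; bids=[-] asks=[#6:6@96 #5:10@105]
After op 9 [order #9] market_sell(qty=3): fills=none; bids=[-] asks=[#6:6@96 #5:10@105]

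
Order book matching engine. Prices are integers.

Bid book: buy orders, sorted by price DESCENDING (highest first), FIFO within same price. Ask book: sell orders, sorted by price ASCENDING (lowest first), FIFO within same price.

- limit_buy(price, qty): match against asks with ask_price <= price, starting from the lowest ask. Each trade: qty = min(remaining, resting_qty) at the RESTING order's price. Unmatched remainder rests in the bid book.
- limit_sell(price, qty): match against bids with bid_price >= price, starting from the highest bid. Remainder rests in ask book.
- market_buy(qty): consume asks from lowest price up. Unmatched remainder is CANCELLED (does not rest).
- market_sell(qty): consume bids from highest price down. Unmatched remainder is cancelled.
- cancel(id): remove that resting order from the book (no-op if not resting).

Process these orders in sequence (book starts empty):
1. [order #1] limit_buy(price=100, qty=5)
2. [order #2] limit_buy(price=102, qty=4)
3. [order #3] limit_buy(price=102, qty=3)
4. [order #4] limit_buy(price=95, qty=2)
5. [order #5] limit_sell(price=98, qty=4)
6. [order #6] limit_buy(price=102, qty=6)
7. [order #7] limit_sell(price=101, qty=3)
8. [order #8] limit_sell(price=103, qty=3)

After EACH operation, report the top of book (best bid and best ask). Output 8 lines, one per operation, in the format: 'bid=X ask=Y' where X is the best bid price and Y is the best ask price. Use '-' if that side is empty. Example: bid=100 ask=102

After op 1 [order #1] limit_buy(price=100, qty=5): fills=none; bids=[#1:5@100] asks=[-]
After op 2 [order #2] limit_buy(price=102, qty=4): fills=none; bids=[#2:4@102 #1:5@100] asks=[-]
After op 3 [order #3] limit_buy(price=102, qty=3): fills=none; bids=[#2:4@102 #3:3@102 #1:5@100] asks=[-]
After op 4 [order #4] limit_buy(price=95, qty=2): fills=none; bids=[#2:4@102 #3:3@102 #1:5@100 #4:2@95] asks=[-]
After op 5 [order #5] limit_sell(price=98, qty=4): fills=#2x#5:4@102; bids=[#3:3@102 #1:5@100 #4:2@95] asks=[-]
After op 6 [order #6] limit_buy(price=102, qty=6): fills=none; bids=[#3:3@102 #6:6@102 #1:5@100 #4:2@95] asks=[-]
After op 7 [order #7] limit_sell(price=101, qty=3): fills=#3x#7:3@102; bids=[#6:6@102 #1:5@100 #4:2@95] asks=[-]
After op 8 [order #8] limit_sell(price=103, qty=3): fills=none; bids=[#6:6@102 #1:5@100 #4:2@95] asks=[#8:3@103]

Answer: bid=100 ask=-
bid=102 ask=-
bid=102 ask=-
bid=102 ask=-
bid=102 ask=-
bid=102 ask=-
bid=102 ask=-
bid=102 ask=103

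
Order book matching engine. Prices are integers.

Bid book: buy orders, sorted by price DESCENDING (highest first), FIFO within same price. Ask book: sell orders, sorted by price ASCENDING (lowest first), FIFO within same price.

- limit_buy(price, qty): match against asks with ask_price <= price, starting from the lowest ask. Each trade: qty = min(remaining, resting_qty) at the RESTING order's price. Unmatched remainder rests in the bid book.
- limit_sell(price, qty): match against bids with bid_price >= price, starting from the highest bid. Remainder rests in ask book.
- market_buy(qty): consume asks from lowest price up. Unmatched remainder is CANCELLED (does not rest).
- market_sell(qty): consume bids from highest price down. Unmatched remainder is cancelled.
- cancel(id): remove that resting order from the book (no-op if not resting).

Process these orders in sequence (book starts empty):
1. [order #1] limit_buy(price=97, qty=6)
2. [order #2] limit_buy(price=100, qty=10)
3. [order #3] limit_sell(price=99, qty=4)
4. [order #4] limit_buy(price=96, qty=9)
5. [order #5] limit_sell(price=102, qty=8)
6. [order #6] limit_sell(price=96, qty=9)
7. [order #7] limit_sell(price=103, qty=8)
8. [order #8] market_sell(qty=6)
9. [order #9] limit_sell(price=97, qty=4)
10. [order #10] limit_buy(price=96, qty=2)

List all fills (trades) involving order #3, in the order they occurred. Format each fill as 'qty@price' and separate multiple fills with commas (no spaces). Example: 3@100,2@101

Answer: 4@100

Derivation:
After op 1 [order #1] limit_buy(price=97, qty=6): fills=none; bids=[#1:6@97] asks=[-]
After op 2 [order #2] limit_buy(price=100, qty=10): fills=none; bids=[#2:10@100 #1:6@97] asks=[-]
After op 3 [order #3] limit_sell(price=99, qty=4): fills=#2x#3:4@100; bids=[#2:6@100 #1:6@97] asks=[-]
After op 4 [order #4] limit_buy(price=96, qty=9): fills=none; bids=[#2:6@100 #1:6@97 #4:9@96] asks=[-]
After op 5 [order #5] limit_sell(price=102, qty=8): fills=none; bids=[#2:6@100 #1:6@97 #4:9@96] asks=[#5:8@102]
After op 6 [order #6] limit_sell(price=96, qty=9): fills=#2x#6:6@100 #1x#6:3@97; bids=[#1:3@97 #4:9@96] asks=[#5:8@102]
After op 7 [order #7] limit_sell(price=103, qty=8): fills=none; bids=[#1:3@97 #4:9@96] asks=[#5:8@102 #7:8@103]
After op 8 [order #8] market_sell(qty=6): fills=#1x#8:3@97 #4x#8:3@96; bids=[#4:6@96] asks=[#5:8@102 #7:8@103]
After op 9 [order #9] limit_sell(price=97, qty=4): fills=none; bids=[#4:6@96] asks=[#9:4@97 #5:8@102 #7:8@103]
After op 10 [order #10] limit_buy(price=96, qty=2): fills=none; bids=[#4:6@96 #10:2@96] asks=[#9:4@97 #5:8@102 #7:8@103]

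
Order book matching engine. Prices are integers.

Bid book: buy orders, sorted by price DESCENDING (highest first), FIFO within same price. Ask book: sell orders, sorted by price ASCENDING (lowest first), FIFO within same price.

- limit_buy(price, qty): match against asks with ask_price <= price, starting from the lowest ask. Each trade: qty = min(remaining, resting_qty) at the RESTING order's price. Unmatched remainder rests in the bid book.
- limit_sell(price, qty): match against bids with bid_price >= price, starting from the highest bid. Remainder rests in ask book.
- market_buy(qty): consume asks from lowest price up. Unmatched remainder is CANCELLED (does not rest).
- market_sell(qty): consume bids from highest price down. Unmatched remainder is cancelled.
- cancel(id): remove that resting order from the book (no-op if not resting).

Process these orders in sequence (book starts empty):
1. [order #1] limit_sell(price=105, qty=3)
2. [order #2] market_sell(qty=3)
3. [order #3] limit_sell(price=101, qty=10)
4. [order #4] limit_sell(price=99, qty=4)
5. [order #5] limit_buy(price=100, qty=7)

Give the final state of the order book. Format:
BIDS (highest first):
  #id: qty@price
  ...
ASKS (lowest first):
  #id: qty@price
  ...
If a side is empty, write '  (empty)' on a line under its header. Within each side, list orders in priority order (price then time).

After op 1 [order #1] limit_sell(price=105, qty=3): fills=none; bids=[-] asks=[#1:3@105]
After op 2 [order #2] market_sell(qty=3): fills=none; bids=[-] asks=[#1:3@105]
After op 3 [order #3] limit_sell(price=101, qty=10): fills=none; bids=[-] asks=[#3:10@101 #1:3@105]
After op 4 [order #4] limit_sell(price=99, qty=4): fills=none; bids=[-] asks=[#4:4@99 #3:10@101 #1:3@105]
After op 5 [order #5] limit_buy(price=100, qty=7): fills=#5x#4:4@99; bids=[#5:3@100] asks=[#3:10@101 #1:3@105]

Answer: BIDS (highest first):
  #5: 3@100
ASKS (lowest first):
  #3: 10@101
  #1: 3@105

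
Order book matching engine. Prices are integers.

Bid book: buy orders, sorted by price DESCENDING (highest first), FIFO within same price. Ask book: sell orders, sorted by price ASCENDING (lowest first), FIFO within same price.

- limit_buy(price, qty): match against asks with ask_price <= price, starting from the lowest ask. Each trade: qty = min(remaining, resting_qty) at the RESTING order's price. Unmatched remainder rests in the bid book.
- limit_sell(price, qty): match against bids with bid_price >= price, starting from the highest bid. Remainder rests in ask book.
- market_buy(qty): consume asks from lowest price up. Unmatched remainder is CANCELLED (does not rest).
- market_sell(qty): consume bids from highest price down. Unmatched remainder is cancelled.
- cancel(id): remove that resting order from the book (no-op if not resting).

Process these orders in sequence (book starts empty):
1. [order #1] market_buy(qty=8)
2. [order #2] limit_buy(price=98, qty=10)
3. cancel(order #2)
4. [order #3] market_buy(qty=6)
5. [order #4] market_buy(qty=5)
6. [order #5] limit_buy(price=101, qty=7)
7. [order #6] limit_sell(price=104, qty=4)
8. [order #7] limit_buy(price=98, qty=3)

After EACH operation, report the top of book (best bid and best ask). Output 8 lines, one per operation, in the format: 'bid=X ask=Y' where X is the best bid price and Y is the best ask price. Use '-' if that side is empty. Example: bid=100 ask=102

Answer: bid=- ask=-
bid=98 ask=-
bid=- ask=-
bid=- ask=-
bid=- ask=-
bid=101 ask=-
bid=101 ask=104
bid=101 ask=104

Derivation:
After op 1 [order #1] market_buy(qty=8): fills=none; bids=[-] asks=[-]
After op 2 [order #2] limit_buy(price=98, qty=10): fills=none; bids=[#2:10@98] asks=[-]
After op 3 cancel(order #2): fills=none; bids=[-] asks=[-]
After op 4 [order #3] market_buy(qty=6): fills=none; bids=[-] asks=[-]
After op 5 [order #4] market_buy(qty=5): fills=none; bids=[-] asks=[-]
After op 6 [order #5] limit_buy(price=101, qty=7): fills=none; bids=[#5:7@101] asks=[-]
After op 7 [order #6] limit_sell(price=104, qty=4): fills=none; bids=[#5:7@101] asks=[#6:4@104]
After op 8 [order #7] limit_buy(price=98, qty=3): fills=none; bids=[#5:7@101 #7:3@98] asks=[#6:4@104]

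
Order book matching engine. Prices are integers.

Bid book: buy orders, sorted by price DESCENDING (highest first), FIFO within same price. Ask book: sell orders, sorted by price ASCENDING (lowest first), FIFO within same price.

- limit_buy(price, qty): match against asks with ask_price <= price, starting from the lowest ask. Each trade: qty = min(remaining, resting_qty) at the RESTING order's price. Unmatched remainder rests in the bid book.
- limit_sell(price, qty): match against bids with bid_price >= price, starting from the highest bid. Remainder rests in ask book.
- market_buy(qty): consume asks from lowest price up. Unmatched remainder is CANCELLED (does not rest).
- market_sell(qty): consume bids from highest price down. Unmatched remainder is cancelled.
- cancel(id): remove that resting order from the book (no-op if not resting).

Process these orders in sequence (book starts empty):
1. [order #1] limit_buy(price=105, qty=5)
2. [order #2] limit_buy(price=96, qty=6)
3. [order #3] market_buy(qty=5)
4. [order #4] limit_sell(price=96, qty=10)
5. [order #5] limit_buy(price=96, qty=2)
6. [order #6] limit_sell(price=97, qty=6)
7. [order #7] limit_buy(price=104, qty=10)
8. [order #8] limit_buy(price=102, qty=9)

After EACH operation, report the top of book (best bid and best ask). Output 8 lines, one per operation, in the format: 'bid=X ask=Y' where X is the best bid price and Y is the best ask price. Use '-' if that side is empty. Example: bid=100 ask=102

Answer: bid=105 ask=-
bid=105 ask=-
bid=105 ask=-
bid=96 ask=-
bid=96 ask=-
bid=96 ask=97
bid=104 ask=-
bid=104 ask=-

Derivation:
After op 1 [order #1] limit_buy(price=105, qty=5): fills=none; bids=[#1:5@105] asks=[-]
After op 2 [order #2] limit_buy(price=96, qty=6): fills=none; bids=[#1:5@105 #2:6@96] asks=[-]
After op 3 [order #3] market_buy(qty=5): fills=none; bids=[#1:5@105 #2:6@96] asks=[-]
After op 4 [order #4] limit_sell(price=96, qty=10): fills=#1x#4:5@105 #2x#4:5@96; bids=[#2:1@96] asks=[-]
After op 5 [order #5] limit_buy(price=96, qty=2): fills=none; bids=[#2:1@96 #5:2@96] asks=[-]
After op 6 [order #6] limit_sell(price=97, qty=6): fills=none; bids=[#2:1@96 #5:2@96] asks=[#6:6@97]
After op 7 [order #7] limit_buy(price=104, qty=10): fills=#7x#6:6@97; bids=[#7:4@104 #2:1@96 #5:2@96] asks=[-]
After op 8 [order #8] limit_buy(price=102, qty=9): fills=none; bids=[#7:4@104 #8:9@102 #2:1@96 #5:2@96] asks=[-]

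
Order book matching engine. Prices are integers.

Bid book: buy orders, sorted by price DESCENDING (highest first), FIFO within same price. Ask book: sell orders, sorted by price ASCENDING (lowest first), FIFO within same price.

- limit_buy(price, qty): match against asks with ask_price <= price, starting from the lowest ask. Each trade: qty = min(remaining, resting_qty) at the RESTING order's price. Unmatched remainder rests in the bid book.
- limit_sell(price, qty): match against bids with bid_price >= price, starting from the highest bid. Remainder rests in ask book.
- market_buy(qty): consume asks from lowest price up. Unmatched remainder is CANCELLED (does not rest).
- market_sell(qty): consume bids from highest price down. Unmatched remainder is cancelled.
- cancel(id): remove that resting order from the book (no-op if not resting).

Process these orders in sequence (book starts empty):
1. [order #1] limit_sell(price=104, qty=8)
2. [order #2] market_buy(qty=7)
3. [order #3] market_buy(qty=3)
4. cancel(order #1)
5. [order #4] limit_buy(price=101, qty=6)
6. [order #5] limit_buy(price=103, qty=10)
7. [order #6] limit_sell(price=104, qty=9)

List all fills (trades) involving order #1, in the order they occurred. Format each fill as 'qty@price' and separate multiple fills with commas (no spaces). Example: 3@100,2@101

After op 1 [order #1] limit_sell(price=104, qty=8): fills=none; bids=[-] asks=[#1:8@104]
After op 2 [order #2] market_buy(qty=7): fills=#2x#1:7@104; bids=[-] asks=[#1:1@104]
After op 3 [order #3] market_buy(qty=3): fills=#3x#1:1@104; bids=[-] asks=[-]
After op 4 cancel(order #1): fills=none; bids=[-] asks=[-]
After op 5 [order #4] limit_buy(price=101, qty=6): fills=none; bids=[#4:6@101] asks=[-]
After op 6 [order #5] limit_buy(price=103, qty=10): fills=none; bids=[#5:10@103 #4:6@101] asks=[-]
After op 7 [order #6] limit_sell(price=104, qty=9): fills=none; bids=[#5:10@103 #4:6@101] asks=[#6:9@104]

Answer: 7@104,1@104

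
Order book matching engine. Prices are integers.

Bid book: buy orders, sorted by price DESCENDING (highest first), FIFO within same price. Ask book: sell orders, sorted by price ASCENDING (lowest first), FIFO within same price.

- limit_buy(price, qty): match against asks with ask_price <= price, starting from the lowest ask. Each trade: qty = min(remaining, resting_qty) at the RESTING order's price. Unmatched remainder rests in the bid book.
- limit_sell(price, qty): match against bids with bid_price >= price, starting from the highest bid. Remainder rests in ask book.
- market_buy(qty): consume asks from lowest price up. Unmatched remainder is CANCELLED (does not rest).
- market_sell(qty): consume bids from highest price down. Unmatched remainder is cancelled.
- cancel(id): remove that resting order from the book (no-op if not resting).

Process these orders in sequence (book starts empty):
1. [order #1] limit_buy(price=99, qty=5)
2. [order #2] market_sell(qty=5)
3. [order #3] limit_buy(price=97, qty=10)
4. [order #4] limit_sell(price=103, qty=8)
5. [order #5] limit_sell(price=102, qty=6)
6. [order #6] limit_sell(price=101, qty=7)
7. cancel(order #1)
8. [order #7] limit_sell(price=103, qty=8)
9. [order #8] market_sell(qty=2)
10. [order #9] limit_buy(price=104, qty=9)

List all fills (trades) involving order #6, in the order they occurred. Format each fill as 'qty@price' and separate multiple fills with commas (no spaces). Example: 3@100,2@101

Answer: 7@101

Derivation:
After op 1 [order #1] limit_buy(price=99, qty=5): fills=none; bids=[#1:5@99] asks=[-]
After op 2 [order #2] market_sell(qty=5): fills=#1x#2:5@99; bids=[-] asks=[-]
After op 3 [order #3] limit_buy(price=97, qty=10): fills=none; bids=[#3:10@97] asks=[-]
After op 4 [order #4] limit_sell(price=103, qty=8): fills=none; bids=[#3:10@97] asks=[#4:8@103]
After op 5 [order #5] limit_sell(price=102, qty=6): fills=none; bids=[#3:10@97] asks=[#5:6@102 #4:8@103]
After op 6 [order #6] limit_sell(price=101, qty=7): fills=none; bids=[#3:10@97] asks=[#6:7@101 #5:6@102 #4:8@103]
After op 7 cancel(order #1): fills=none; bids=[#3:10@97] asks=[#6:7@101 #5:6@102 #4:8@103]
After op 8 [order #7] limit_sell(price=103, qty=8): fills=none; bids=[#3:10@97] asks=[#6:7@101 #5:6@102 #4:8@103 #7:8@103]
After op 9 [order #8] market_sell(qty=2): fills=#3x#8:2@97; bids=[#3:8@97] asks=[#6:7@101 #5:6@102 #4:8@103 #7:8@103]
After op 10 [order #9] limit_buy(price=104, qty=9): fills=#9x#6:7@101 #9x#5:2@102; bids=[#3:8@97] asks=[#5:4@102 #4:8@103 #7:8@103]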